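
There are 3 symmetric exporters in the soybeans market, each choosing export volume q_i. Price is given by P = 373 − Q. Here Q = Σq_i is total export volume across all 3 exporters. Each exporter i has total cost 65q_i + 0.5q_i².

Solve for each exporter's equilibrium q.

A representative exporter's profit is π_i = q_i(373 − Q) − 65q_i − 0.5q_i², with Q = q_i + Σ_{j≠i} q_j.
First-order condition: 308 − 3q_i − Σ_{j≠i} q_j = 0.
With identical exporters, set every q_j = q: then 308 − 3q − 2q = 0, i.e. q = 308/5 = 61.6.

61.6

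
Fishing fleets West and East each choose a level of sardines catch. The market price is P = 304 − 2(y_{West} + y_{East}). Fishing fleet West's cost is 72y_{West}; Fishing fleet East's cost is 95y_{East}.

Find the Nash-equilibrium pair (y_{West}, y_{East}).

Fishing fleet West's profit: π = y_{West}(304 − 2(y_{West} + y_{East})) − 72y_{West}.
∂π/∂y_{West} = 232 − 4y_{West} − 2y_{East} = 0, so y_{West} = 58 − 0.5y_{East}.
By the same steps for East: y_{East} = 52.25 − 0.5y_{West}.
Substituting the second reaction function into the first: y_{West} = 58 − 0.5(52.25 − 0.5y_{West}), which gives 0.75y_{West} = 31.875 ⇒ y_{West} = 42.5.
Then y_{East} = 52.25 − 0.5·42.5 = 31.

42.5, 31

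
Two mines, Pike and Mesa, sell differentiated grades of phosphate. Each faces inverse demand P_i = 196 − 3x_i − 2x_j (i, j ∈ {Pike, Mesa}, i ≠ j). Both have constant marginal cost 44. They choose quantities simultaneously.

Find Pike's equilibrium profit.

1083

Mine Pike's profit: π = x_{Pike}(196 − 3x_{Pike} − 2x_{Mesa}) − 44x_{Pike}.
∂π/∂x_{Pike} = 152 − 6x_{Pike} − 2x_{Mesa} = 0 ⇒ x_{Pike} = 76/3 − (1/3)x_{Mesa}.
By symmetry x_{Mesa} = x_{Pike}; substituting into the reaction function, (4/3)x_{Pike} = 76/3 and x_{Pike} = 19.
P_{Pike} = 196 − 3·19 − 2·19 = 101.
Profit = (101 − 44)·19 = 1083.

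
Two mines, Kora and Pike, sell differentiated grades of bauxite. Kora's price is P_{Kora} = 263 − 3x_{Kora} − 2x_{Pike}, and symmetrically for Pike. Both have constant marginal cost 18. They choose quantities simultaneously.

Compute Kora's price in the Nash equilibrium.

Mine Kora's profit: π = x_{Kora}(263 − 3x_{Kora} − 2x_{Pike}) − 18x_{Kora}.
∂π/∂x_{Kora} = 245 − 6x_{Kora} − 2x_{Pike} = 0 ⇒ x_{Kora} = 245/6 − (1/3)x_{Pike}.
By symmetry x_{Pike} = x_{Kora}; substituting into the reaction function, (4/3)x_{Kora} = 245/6 and x_{Kora} = 30.625.
P_{Kora} = 263 − 3·30.625 − 2·30.625 = 109.875.

109.875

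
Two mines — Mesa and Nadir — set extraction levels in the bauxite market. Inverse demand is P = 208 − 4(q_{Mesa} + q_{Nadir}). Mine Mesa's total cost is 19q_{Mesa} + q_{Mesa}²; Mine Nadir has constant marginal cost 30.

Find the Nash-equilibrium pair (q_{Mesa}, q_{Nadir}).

12.5, 16

Mine Mesa's profit: π = q_{Mesa}(208 − 4(q_{Mesa} + q_{Nadir})) − 19q_{Mesa} − q_{Mesa}².
∂π/∂q_{Mesa} = 189 − 10q_{Mesa} − 4q_{Nadir} = 0, so q_{Mesa} = 18.9 − 0.4q_{Nadir}.
For Nadir: ∂π/∂q_{Nadir} = 178 − 8q_{Nadir} − 4q_{Mesa} = 0 ⇒ q_{Nadir} = 22.25 − 0.5q_{Mesa}.
Plugging q_{Nadir} into Mesa's best response: q_{Mesa} = 18.9 − 0.4(22.25 − 0.5q_{Mesa}) ⇒ 0.8q_{Mesa} = 10, so q_{Mesa} = 12.5.
Then q_{Nadir} = 22.25 − 0.5·12.5 = 16.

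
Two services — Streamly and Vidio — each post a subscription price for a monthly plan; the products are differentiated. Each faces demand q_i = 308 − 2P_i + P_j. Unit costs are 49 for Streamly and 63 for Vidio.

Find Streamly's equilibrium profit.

15558.48

Streamly's profit: π = (P_{Streamly} − 49)(308 − 2P_{Streamly} + P_{Vidio}).
∂π/∂P_{Streamly} = 406 − 4P_{Streamly} + P_{Vidio} = 0 ⇒ P_{Streamly} = 101.5 + 0.25P_{Vidio}.
Similarly P_{Vidio} = 108.5 + 0.25P_{Streamly}.
Solving the two reaction functions simultaneously: (1 − (0.25)(0.25))P_{Streamly} = 101.5 + 0.25·108.5, so 0.9375P_{Streamly} = 128.625 and P_{Streamly} = 137.2.
Then P_{Vidio} = 108.5 + 0.25·137.2 = 142.8.
q_{Streamly} = 308 − 2·137.2 + 142.8 = 176.4.
Profit = (137.2 − 49)·176.4 = 15558.48.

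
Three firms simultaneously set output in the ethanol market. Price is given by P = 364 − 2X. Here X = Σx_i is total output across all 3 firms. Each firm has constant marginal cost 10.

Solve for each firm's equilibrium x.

A representative firm's profit is π_i = x_i(364 − 2X) − 10x_i, with X = x_i + Σ_{j≠i} x_j.
First-order condition: 354 − 4x_i − 2Σ_{j≠i} x_j = 0.
With identical firms, set every x_j = x: then 354 − 4x − 4x = 0, i.e. x = 354/8 = 44.25.

44.25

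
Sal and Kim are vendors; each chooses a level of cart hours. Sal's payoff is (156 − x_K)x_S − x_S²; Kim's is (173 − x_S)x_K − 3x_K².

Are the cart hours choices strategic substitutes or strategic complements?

strategic substitutes

Expanding Sal's payoff: 156x_S − x_Kx_S − x_S².
∂π/∂x_S = 156 − x_K − 2x_S = 0, so x_S = 78 − 0.5x_K.
The best-response slope dx_S/dx_K = −0.5 < 0: the reaction function is downward-sloping, so the choices are strategic substitutes.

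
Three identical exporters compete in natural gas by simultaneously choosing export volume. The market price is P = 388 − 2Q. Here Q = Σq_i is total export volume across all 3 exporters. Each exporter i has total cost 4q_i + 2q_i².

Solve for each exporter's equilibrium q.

A representative exporter's profit is π_i = q_i(388 − 2Q) − 4q_i − 2q_i², with Q = q_i + Σ_{j≠i} q_j.
First-order condition: 384 − 8q_i − 2Σ_{j≠i} q_j = 0.
Imposing symmetry (q_j = q for all j) turns Σ_{j≠i} q_j into 2q, so 384 = 12q and q = 32.

32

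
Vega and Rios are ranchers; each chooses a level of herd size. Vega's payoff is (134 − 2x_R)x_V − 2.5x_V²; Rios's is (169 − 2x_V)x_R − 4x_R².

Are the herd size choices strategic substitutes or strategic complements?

strategic substitutes

Expanding Vega's payoff: 134x_V − 2x_Rx_V − 2.5x_V².
∂π/∂x_V = 134 − 2x_R − 5x_V = 0, so x_V = 26.8 − 0.4x_R.
The best-response slope dx_V/dx_R = −0.4 < 0: the reaction function is downward-sloping, so the choices are strategic substitutes.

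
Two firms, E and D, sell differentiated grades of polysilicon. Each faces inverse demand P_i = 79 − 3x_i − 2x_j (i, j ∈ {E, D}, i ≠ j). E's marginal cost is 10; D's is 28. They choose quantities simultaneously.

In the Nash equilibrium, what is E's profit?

285.1875

Firm E's profit: π = x_E(79 − 3x_E − 2x_D) − 10x_E.
∂π/∂x_E = 69 − 6x_E − 2x_D = 0 ⇒ x_E = 11.5 − (1/3)x_D.
Similarly x_D = 8.5 − (1/3)x_E.
Solving the two reaction functions simultaneously: (1 − (−1/3)(−1/3))x_E = 11.5 − (1/3)·8.5, so (8/9)x_E = 26/3 and x_E = 9.75.
Then x_D = 8.5 − (1/3)·9.75 = 5.25.
P_E = 79 − 3·9.75 − 2·5.25 = 39.25.
Profit = (39.25 − 10)·9.75 = 285.1875.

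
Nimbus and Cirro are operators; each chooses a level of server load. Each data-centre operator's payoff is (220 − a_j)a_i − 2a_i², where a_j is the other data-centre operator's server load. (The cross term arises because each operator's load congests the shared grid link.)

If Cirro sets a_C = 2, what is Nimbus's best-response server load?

Nimbus's payoff is (220 − a_C)a_N − 2a_N².
∂π/∂a_N = 220 − a_C − 4a_N = 0, so a_N = 55 − 0.25a_C.
At a_C = 2: a_N = 55 − 0.25·2 = 54.5.

54.5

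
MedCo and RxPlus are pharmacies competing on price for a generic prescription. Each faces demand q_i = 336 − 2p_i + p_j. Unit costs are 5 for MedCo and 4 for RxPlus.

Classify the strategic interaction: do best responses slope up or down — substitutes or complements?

MedCo's profit: π = (p_{MedCo} − 5)(336 − 2p_{MedCo} + p_{RxPlus}).
∂π/∂p_{MedCo} = 346 − 4p_{MedCo} + p_{RxPlus} = 0 ⇒ p_{MedCo} = 86.5 + 0.25p_{RxPlus}.
The best-response slope dp_{MedCo}/dp_{RxPlus} = 0.25 > 0: the reaction function is upward-sloping, so the choices are strategic complements.

strategic complements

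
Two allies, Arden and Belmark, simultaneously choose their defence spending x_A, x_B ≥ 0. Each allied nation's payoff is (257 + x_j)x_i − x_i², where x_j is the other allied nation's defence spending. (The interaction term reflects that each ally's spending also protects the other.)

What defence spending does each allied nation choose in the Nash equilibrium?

257

Arden's payoff is (257 + x_B)x_A − x_A².
∂π/∂x_A = 257 + x_B − 2x_A = 0, so x_A = 128.5 + 0.5x_B.
Setting x_A = x_B in the reaction function: x_A = 128.5 + 0.5x_A, so x_A = 128.5 / 0.5 = 257.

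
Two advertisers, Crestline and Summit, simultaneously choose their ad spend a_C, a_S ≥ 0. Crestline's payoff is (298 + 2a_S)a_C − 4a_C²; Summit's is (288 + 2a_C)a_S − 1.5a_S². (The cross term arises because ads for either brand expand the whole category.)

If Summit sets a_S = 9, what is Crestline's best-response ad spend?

39.5

Expanding Crestline's payoff: 298a_C + 2a_Sa_C − 4a_C².
∂π/∂a_C = 298 + 2a_S − 8a_C = 0, so a_C = 37.25 + 0.25a_S.
At a_S = 9: a_C = 37.25 + 0.25·9 = 39.5.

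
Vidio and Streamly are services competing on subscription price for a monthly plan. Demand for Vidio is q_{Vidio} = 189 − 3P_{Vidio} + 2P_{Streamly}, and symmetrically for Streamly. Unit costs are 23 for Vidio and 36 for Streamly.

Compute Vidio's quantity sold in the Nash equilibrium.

131.8125

Vidio's profit: π = (P_{Vidio} − 23)(189 − 3P_{Vidio} + 2P_{Streamly}).
∂π/∂P_{Vidio} = 258 − 6P_{Vidio} + 2P_{Streamly} = 0 ⇒ P_{Vidio} = 43 + (1/3)P_{Streamly}.
Similarly P_{Streamly} = 49.5 + (1/3)P_{Vidio}.
Plugging P_{Streamly} into Vidio's best response: P_{Vidio} = 43 + (1/3)(49.5 + (1/3)P_{Vidio}) ⇒ (8/9)P_{Vidio} = 59.5, so P_{Vidio} = 66.9375.
Then P_{Streamly} = 49.5 + (1/3)·66.9375 = 71.8125.
q_{Vidio} = 189 − 3·66.9375 + 2·71.8125 = 131.8125.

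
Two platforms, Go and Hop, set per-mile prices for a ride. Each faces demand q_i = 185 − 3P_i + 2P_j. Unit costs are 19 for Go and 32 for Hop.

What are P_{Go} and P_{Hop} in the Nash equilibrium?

Go's profit: π = (P_{Go} − 19)(185 − 3P_{Go} + 2P_{Hop}).
∂π/∂P_{Go} = 242 − 6P_{Go} + 2P_{Hop} = 0 ⇒ P_{Go} = 121/3 + (1/3)P_{Hop}.
Similarly P_{Hop} = 281/6 + (1/3)P_{Go}.
Substituting the second reaction function into the first: P_{Go} = 121/3 + (1/3)(281/6 + (1/3)P_{Go}), which gives (8/9)P_{Go} = 1007/18 ⇒ P_{Go} = 62.9375.
Then P_{Hop} = 281/6 + (1/3)·62.9375 = 67.8125.

62.9375, 67.8125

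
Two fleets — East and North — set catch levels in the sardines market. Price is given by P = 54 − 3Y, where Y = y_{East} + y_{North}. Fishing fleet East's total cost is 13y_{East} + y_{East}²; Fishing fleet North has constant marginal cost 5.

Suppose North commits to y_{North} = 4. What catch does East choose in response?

Fishing fleet East's profit: π = y_{East}(54 − 3(y_{East} + y_{North})) − 13y_{East} − y_{East}².
∂π/∂y_{East} = 41 − 8y_{East} − 3y_{North} = 0, so y_{East} = 5.125 − 0.375y_{North}.
At y_{North} = 4: y_{East} = 5.125 − 0.375·4 = 3.625.

3.625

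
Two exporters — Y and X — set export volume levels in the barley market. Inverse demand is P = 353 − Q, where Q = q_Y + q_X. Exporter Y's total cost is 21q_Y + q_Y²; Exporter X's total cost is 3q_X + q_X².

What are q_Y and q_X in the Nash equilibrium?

Exporter Y's profit: π = q_Y(353 − (q_Y + q_X)) − 21q_Y − q_Y².
∂π/∂q_Y = 332 − 4q_Y − q_X = 0, so q_Y = 83 − 0.25q_X.
By the same steps for X: q_X = 87.5 − 0.25q_Y.
Substituting the second reaction function into the first: q_Y = 83 − 0.25(87.5 − 0.25q_Y), which gives 0.9375q_Y = 61.125 ⇒ q_Y = 65.2.
Then q_X = 87.5 − 0.25·65.2 = 71.2.

65.2, 71.2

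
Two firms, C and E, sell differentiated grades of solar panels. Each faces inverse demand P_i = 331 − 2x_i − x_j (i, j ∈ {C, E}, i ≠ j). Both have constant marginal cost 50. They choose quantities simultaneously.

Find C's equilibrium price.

162.4

Firm C's profit: π = x_C(331 − 2x_C − x_E) − 50x_C.
∂π/∂x_C = 281 − 4x_C − x_E = 0 ⇒ x_C = 70.25 − 0.25x_E.
The game is symmetric, so in equilibrium x_E = x_C: the reaction function gives 1.25x_C = 70.25, hence x_C = 56.2.
P_C = 331 − 2·56.2 − 56.2 = 162.4.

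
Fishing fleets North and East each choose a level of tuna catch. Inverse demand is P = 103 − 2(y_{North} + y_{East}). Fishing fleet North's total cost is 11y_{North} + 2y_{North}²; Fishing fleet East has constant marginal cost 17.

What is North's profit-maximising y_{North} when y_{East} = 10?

Fishing fleet North's profit: π = y_{North}(103 − 2(y_{North} + y_{East})) − 11y_{North} − 2y_{North}².
∂π/∂y_{North} = 92 − 8y_{North} − 2y_{East} = 0, so y_{North} = 11.5 − 0.25y_{East}.
At y_{East} = 10: y_{North} = 11.5 − 0.25·10 = 9.

9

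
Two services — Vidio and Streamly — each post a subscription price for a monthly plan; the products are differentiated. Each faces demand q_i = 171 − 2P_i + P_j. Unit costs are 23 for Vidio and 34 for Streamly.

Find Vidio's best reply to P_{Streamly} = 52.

67.25

Vidio's profit: π = (P_{Vidio} − 23)(171 − 2P_{Vidio} + P_{Streamly}).
∂π/∂P_{Vidio} = 217 − 4P_{Vidio} + P_{Streamly} = 0 ⇒ P_{Vidio} = 54.25 + 0.25P_{Streamly}.
At P_{Streamly} = 52: P_{Vidio} = 54.25 + 0.25·52 = 67.25.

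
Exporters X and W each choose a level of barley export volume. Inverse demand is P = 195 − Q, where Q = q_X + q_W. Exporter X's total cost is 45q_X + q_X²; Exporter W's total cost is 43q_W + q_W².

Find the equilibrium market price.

134.6

Exporter X's profit: π = q_X(195 − (q_X + q_W)) − 45q_X − q_X².
∂π/∂q_X = 150 − 4q_X − q_W = 0, so q_X = 37.5 − 0.25q_W.
By the same steps for W: q_W = 38 − 0.25q_X.
Plugging q_W into X's best response: q_X = 37.5 − 0.25(38 − 0.25q_X) ⇒ 0.9375q_X = 28, so q_X = 448/15.
Then q_W = 38 − 0.25·(448/15) = 458/15.
Equilibrium price: P = 195 − 60.4 = 134.6.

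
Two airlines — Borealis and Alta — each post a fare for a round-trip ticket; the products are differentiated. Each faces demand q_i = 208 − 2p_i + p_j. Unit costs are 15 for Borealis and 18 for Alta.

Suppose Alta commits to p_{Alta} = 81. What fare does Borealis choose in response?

Borealis's profit: π = (p_{Borealis} − 15)(208 − 2p_{Borealis} + p_{Alta}).
∂π/∂p_{Borealis} = 238 − 4p_{Borealis} + p_{Alta} = 0 ⇒ p_{Borealis} = 59.5 + 0.25p_{Alta}.
At p_{Alta} = 81: p_{Borealis} = 59.5 + 0.25·81 = 79.75.

79.75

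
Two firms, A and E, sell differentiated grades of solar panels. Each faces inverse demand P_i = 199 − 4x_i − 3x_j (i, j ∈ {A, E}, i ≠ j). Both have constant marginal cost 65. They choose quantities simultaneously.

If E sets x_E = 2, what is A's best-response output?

Firm A's profit: π = x_A(199 − 4x_A − 3x_E) − 65x_A.
∂π/∂x_A = 134 − 8x_A − 3x_E = 0 ⇒ x_A = 16.75 − 0.375x_E.
At x_E = 2: x_A = 16.75 − 0.375·2 = 16.

16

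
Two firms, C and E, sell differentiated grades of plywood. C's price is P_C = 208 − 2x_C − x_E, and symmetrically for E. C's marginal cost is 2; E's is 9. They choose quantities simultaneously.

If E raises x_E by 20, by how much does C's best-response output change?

Firm C's profit: π = x_C(208 − 2x_C − x_E) − 2x_C.
∂π/∂x_C = 206 − 4x_C − x_E = 0 ⇒ x_C = 51.5 − 0.25x_E.
The reaction-function slope is −0.25, so a 20-unit rise in x_E moves x_C by −0.25 × 20 = −5. C's best response falls — the actions are strategic substitutes.

-5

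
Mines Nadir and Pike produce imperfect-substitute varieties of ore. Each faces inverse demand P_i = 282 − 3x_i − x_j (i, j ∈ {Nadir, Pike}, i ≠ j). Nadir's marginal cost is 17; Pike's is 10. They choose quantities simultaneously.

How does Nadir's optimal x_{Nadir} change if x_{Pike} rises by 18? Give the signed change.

-3

Mine Nadir's profit: π = x_{Nadir}(282 − 3x_{Nadir} − x_{Pike}) − 17x_{Nadir}.
∂π/∂x_{Nadir} = 265 − 6x_{Nadir} − x_{Pike} = 0 ⇒ x_{Nadir} = 265/6 − (1/6)x_{Pike}.
The reaction-function slope is −1/6, so an 18-unit rise in x_{Pike} moves x_{Nadir} by −1/6 × 18 = −3. Nadir's best response falls — the actions are strategic substitutes.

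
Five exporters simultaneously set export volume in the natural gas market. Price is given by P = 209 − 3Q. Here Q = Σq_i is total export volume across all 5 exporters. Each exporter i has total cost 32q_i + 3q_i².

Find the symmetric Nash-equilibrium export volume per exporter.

7.375

A representative exporter's profit is π_i = q_i(209 − 3Q) − 32q_i − 3q_i², with Q = q_i + Σ_{j≠i} q_j.
First-order condition: 177 − 12q_i − 3Σ_{j≠i} q_j = 0.
In a symmetric equilibrium every exporter chooses the same q, so Σ_{j≠i} q_j = 4q. The condition becomes 177 − 24q = 0, giving q = 177/24 = 7.375.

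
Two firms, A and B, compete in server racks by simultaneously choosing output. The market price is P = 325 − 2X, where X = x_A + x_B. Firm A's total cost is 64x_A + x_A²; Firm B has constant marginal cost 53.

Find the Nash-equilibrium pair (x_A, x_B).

Firm A's profit: π = x_A(325 − 2(x_A + x_B)) − 64x_A − x_A².
∂π/∂x_A = 261 − 6x_A − 2x_B = 0, so x_A = 43.5 − (1/3)x_B.
For B: ∂π/∂x_B = 272 − 4x_B − 2x_A = 0 ⇒ x_B = 68 − 0.5x_A.
Solving the two reaction functions simultaneously: (1 − (−1/3)(−0.5))x_A = 43.5 − (1/3)·68, so (5/6)x_A = 125/6 and x_A = 25.
Then x_B = 68 − 0.5·25 = 55.5.

25, 55.5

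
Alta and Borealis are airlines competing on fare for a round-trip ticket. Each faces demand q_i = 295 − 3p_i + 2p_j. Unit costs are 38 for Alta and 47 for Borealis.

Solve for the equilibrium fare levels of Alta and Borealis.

Alta's profit: π = (p_{Alta} − 38)(295 − 3p_{Alta} + 2p_{Borealis}).
∂π/∂p_{Alta} = 409 − 6p_{Alta} + 2p_{Borealis} = 0 ⇒ p_{Alta} = 409/6 + (1/3)p_{Borealis}.
Similarly p_{Borealis} = 218/3 + (1/3)p_{Alta}.
Substituting the second reaction function into the first: p_{Alta} = 409/6 + (1/3)(218/3 + (1/3)p_{Alta}), which gives (8/9)p_{Alta} = 1663/18 ⇒ p_{Alta} = 103.9375.
Then p_{Borealis} = 218/3 + (1/3)·103.9375 = 107.3125.

103.9375, 107.3125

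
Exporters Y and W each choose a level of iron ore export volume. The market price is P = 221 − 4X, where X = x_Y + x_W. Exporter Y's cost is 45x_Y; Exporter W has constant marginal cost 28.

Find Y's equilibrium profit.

Exporter Y's profit: π = x_Y(221 − 4(x_Y + x_W)) − 45x_Y.
∂π/∂x_Y = 176 − 8x_Y − 4x_W = 0, so x_Y = 22 − 0.5x_W.
By the same steps for W: x_W = 24.125 − 0.5x_Y.
Solving the two reaction functions simultaneously: (1 − (−0.5)(−0.5))x_Y = 22 − 0.5·24.125, so 0.75x_Y = 9.9375 and x_Y = 13.25.
Then x_W = 24.125 − 0.5·13.25 = 17.5.
Price P = 221 − 4·30.75 = 98.
Y's profit: (98 − 45)·13.25 = 702.25.

702.25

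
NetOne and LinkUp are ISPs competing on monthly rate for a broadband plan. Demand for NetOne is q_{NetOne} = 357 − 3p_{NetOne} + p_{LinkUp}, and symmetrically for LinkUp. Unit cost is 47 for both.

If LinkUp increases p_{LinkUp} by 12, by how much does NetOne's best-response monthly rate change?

NetOne's profit: π = (p_{NetOne} − 47)(357 − 3p_{NetOne} + p_{LinkUp}).
∂π/∂p_{NetOne} = 498 − 6p_{NetOne} + p_{LinkUp} = 0 ⇒ p_{NetOne} = 83 + (1/6)p_{LinkUp}.
The reaction-function slope is 1/6, so a 12-unit rise in p_{LinkUp} moves p_{NetOne} by 1/6 × 12 = 2. NetOne's best response rises — the actions are strategic complements.

2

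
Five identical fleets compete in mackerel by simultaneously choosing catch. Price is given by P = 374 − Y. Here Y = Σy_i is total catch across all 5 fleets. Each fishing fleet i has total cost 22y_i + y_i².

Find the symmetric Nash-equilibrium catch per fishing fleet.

44

A representative fishing fleet's profit is π_i = y_i(374 − Y) − 22y_i − y_i², with Y = y_i + Σ_{j≠i} y_j.
First-order condition: 352 − 4y_i − Σ_{j≠i} y_j = 0.
Imposing symmetry (y_j = y for all j) turns Σ_{j≠i} y_j into 4y, so 352 = 8y and y = 44.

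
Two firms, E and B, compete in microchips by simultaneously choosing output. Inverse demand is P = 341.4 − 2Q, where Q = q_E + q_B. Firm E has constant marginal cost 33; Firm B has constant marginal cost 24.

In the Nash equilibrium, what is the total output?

Firm E's profit: π = q_E(341.4 − 2(q_E + q_B)) − 33q_E.
∂π/∂q_E = 308.4 − 4q_E − 2q_B = 0, so q_E = 77.1 − 0.5q_B.
By the same steps for B: q_B = 79.35 − 0.5q_E.
Plugging q_B into E's best response: q_E = 77.1 − 0.5(79.35 − 0.5q_E) ⇒ 0.75q_E = 37.425, so q_E = 49.9.
Then q_B = 79.35 − 0.5·49.9 = 54.4.
Total output: 49.9 + 54.4 = 104.3.

104.3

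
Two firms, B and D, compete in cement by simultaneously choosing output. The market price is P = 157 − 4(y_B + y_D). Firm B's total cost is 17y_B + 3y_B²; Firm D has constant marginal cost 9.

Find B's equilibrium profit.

211.75

Firm B's profit: π = y_B(157 − 4(y_B + y_D)) − 17y_B − 3y_B².
∂π/∂y_B = 140 − 14y_B − 4y_D = 0, so y_B = 10 − (2/7)y_D.
For D: ∂π/∂y_D = 148 − 8y_D − 4y_B = 0 ⇒ y_D = 18.5 − 0.5y_B.
Substituting the second reaction function into the first: y_B = 10 − (2/7)(18.5 − 0.5y_B), which gives (6/7)y_B = 33/7 ⇒ y_B = 5.5.
Then y_D = 18.5 − 0.5·5.5 = 15.75.
Price P = 157 − 4·21.25 = 72.
B's profit: (72 − 17)·5.5 − 3(5.5)² = 211.75.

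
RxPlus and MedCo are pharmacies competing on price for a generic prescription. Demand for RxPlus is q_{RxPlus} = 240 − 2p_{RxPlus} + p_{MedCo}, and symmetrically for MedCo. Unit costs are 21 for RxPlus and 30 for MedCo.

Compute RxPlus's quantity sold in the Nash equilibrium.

RxPlus's profit: π = (p_{RxPlus} − 21)(240 − 2p_{RxPlus} + p_{MedCo}).
∂π/∂p_{RxPlus} = 282 − 4p_{RxPlus} + p_{MedCo} = 0 ⇒ p_{RxPlus} = 70.5 + 0.25p_{MedCo}.
Similarly p_{MedCo} = 75 + 0.25p_{RxPlus}.
Substituting the second reaction function into the first: p_{RxPlus} = 70.5 + 0.25(75 + 0.25p_{RxPlus}), which gives 0.9375p_{RxPlus} = 89.25 ⇒ p_{RxPlus} = 95.2.
Then p_{MedCo} = 75 + 0.25·95.2 = 98.8.
q_{RxPlus} = 240 − 2·95.2 + 98.8 = 148.4.

148.4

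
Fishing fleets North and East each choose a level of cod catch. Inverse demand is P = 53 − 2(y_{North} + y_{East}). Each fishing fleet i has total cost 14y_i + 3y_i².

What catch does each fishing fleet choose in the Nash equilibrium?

Fishing fleet North's profit: π = y_{North}(53 − 2(y_{North} + y_{East})) − 14y_{North} − 3y_{North}².
∂π/∂y_{North} = 39 − 10y_{North} − 2y_{East} = 0, so y_{North} = 3.9 − 0.2y_{East}.
The game is symmetric, so in equilibrium y_{East} = y_{North}: the reaction function gives 1.2y_{North} = 3.9, hence y_{North} = 3.25.

3.25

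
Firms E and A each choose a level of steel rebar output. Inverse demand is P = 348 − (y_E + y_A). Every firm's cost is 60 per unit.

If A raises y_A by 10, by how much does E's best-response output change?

Firm E's profit: π = y_E(348 − (y_E + y_A)) − 60y_E.
∂π/∂y_E = 288 − 2y_E − y_A = 0, so y_E = 144 − 0.5y_A.
The reaction-function slope is −0.5, so a 10-unit rise in y_A moves y_E by −0.5 × 10 = −5. E's best response falls — the actions are strategic substitutes.

-5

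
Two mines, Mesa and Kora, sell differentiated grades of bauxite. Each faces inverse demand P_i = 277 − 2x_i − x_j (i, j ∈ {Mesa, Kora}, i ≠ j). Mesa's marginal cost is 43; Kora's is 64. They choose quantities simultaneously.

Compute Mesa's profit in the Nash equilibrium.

Mine Mesa's profit: π = x_{Mesa}(277 − 2x_{Mesa} − x_{Kora}) − 43x_{Mesa}.
∂π/∂x_{Mesa} = 234 − 4x_{Mesa} − x_{Kora} = 0 ⇒ x_{Mesa} = 58.5 − 0.25x_{Kora}.
Similarly x_{Kora} = 53.25 − 0.25x_{Mesa}.
Substituting the second reaction function into the first: x_{Mesa} = 58.5 − 0.25(53.25 − 0.25x_{Mesa}), which gives 0.9375x_{Mesa} = 45.1875 ⇒ x_{Mesa} = 48.2.
Then x_{Kora} = 53.25 − 0.25·48.2 = 41.2.
P_{Mesa} = 277 − 2·48.2 − 41.2 = 139.4.
Profit = (139.4 − 43)·48.2 = 4646.48.

4646.48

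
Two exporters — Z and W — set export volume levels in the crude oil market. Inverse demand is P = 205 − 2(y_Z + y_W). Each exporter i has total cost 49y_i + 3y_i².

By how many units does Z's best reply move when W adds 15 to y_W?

-3

Exporter Z's profit: π = y_Z(205 − 2(y_Z + y_W)) − 49y_Z − 3y_Z².
∂π/∂y_Z = 156 − 10y_Z − 2y_W = 0, so y_Z = 15.6 − 0.2y_W.
The reaction-function slope is −0.2, so a 15-unit rise in y_W moves y_Z by −0.2 × 15 = −3. Z's best response falls — the actions are strategic substitutes.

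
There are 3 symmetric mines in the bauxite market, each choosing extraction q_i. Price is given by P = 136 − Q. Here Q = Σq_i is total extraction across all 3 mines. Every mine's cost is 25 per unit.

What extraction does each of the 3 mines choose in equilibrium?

27.75

A representative mine's profit is π_i = q_i(136 − Q) − 25q_i, with Q = q_i + Σ_{j≠i} q_j.
First-order condition: 111 − 2q_i − Σ_{j≠i} q_j = 0.
In a symmetric equilibrium every mine chooses the same q, so Σ_{j≠i} q_j = 2q. The condition becomes 111 − 4q = 0, giving q = 111/4 = 27.75.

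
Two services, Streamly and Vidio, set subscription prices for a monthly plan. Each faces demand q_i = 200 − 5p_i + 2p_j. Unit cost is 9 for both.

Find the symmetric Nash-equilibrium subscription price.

Streamly's profit: π = (p_{Streamly} − 9)(200 − 5p_{Streamly} + 2p_{Vidio}).
∂π/∂p_{Streamly} = 245 − 10p_{Streamly} + 2p_{Vidio} = 0 ⇒ p_{Streamly} = 24.5 + 0.2p_{Vidio}.
The game is symmetric, so in equilibrium p_{Vidio} = p_{Streamly}: the reaction function gives 0.8p_{Streamly} = 24.5, hence p_{Streamly} = 30.625.

30.625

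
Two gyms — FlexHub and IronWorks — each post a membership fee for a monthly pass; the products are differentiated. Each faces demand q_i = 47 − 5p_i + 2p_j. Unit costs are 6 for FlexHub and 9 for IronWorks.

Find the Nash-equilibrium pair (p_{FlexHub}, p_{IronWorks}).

9.9375, 11.1875

FlexHub's profit: π = (p_{FlexHub} − 6)(47 − 5p_{FlexHub} + 2p_{IronWorks}).
∂π/∂p_{FlexHub} = 77 − 10p_{FlexHub} + 2p_{IronWorks} = 0 ⇒ p_{FlexHub} = 7.7 + 0.2p_{IronWorks}.
Similarly p_{IronWorks} = 9.2 + 0.2p_{FlexHub}.
Plugging p_{IronWorks} into FlexHub's best response: p_{FlexHub} = 7.7 + 0.2(9.2 + 0.2p_{FlexHub}) ⇒ 0.96p_{FlexHub} = 9.54, so p_{FlexHub} = 9.9375.
Then p_{IronWorks} = 9.2 + 0.2·9.9375 = 11.1875.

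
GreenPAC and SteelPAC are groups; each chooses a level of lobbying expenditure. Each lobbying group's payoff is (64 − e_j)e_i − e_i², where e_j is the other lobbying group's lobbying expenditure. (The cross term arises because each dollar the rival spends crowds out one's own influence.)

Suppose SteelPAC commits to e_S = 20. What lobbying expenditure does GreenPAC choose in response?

22

GreenPAC's payoff is (64 − e_S)e_G − e_G².
∂π/∂e_G = 64 − e_S − 2e_G = 0, so e_G = 32 − 0.5e_S.
At e_S = 20: e_G = 32 − 0.5·20 = 22.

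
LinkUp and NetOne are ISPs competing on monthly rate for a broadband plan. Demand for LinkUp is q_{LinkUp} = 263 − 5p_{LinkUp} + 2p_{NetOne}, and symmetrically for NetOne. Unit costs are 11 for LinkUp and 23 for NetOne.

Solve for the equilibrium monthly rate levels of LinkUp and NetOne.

LinkUp's profit: π = (p_{LinkUp} − 11)(263 − 5p_{LinkUp} + 2p_{NetOne}).
∂π/∂p_{LinkUp} = 318 − 10p_{LinkUp} + 2p_{NetOne} = 0 ⇒ p_{LinkUp} = 31.8 + 0.2p_{NetOne}.
Similarly p_{NetOne} = 37.8 + 0.2p_{LinkUp}.
Substituting the second reaction function into the first: p_{LinkUp} = 31.8 + 0.2(37.8 + 0.2p_{LinkUp}), which gives 0.96p_{LinkUp} = 39.36 ⇒ p_{LinkUp} = 41.
Then p_{NetOne} = 37.8 + 0.2·41 = 46.

41, 46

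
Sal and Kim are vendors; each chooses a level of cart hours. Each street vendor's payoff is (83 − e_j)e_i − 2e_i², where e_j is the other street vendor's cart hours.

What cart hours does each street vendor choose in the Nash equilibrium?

Sal's payoff is (83 − e_K)e_S − 2e_S².
∂π/∂e_S = 83 − e_K − 4e_S = 0, so e_S = 20.75 − 0.25e_K.
The game is symmetric, so in equilibrium e_K = e_S: the reaction function gives 1.25e_S = 20.75, hence e_S = 16.6.

16.6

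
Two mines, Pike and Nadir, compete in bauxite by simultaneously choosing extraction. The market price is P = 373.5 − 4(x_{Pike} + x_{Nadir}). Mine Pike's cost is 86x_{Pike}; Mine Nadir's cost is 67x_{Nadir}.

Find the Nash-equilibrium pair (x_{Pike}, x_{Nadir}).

22.375, 27.125

Mine Pike's profit: π = x_{Pike}(373.5 − 4(x_{Pike} + x_{Nadir})) − 86x_{Pike}.
∂π/∂x_{Pike} = 287.5 − 8x_{Pike} − 4x_{Nadir} = 0, so x_{Pike} = 35.9375 − 0.5x_{Nadir}.
By the same steps for Nadir: x_{Nadir} = 38.3125 − 0.5x_{Pike}.
Plugging x_{Nadir} into Pike's best response: x_{Pike} = 35.9375 − 0.5(38.3125 − 0.5x_{Pike}) ⇒ 0.75x_{Pike} = 537/32, so x_{Pike} = 22.375.
Then x_{Nadir} = 38.3125 − 0.5·22.375 = 27.125.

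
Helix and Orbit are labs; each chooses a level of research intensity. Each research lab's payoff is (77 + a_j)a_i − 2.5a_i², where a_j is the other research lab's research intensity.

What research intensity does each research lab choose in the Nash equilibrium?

Helix's payoff is (77 + a_O)a_H − 2.5a_H².
∂π/∂a_H = 77 + a_O − 5a_H = 0, so a_H = 15.4 + 0.2a_O.
The game is symmetric, so in equilibrium a_O = a_H: the reaction function gives 0.8a_H = 15.4, hence a_H = 19.25.

19.25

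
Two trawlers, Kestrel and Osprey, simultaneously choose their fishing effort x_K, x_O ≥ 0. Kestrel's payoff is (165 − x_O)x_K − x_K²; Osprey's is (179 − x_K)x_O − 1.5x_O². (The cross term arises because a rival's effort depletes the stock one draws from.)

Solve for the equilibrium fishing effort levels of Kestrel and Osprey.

Expanding Kestrel's payoff: 165x_K − x_Ox_K − x_K².
∂π/∂x_K = 165 − x_O − 2x_K = 0, so x_K = 82.5 − 0.5x_O.
Likewise for Osprey: x_O = 179/3 − (1/3)x_K.
Solving the two reaction functions simultaneously: (1 − (−0.5)(−1/3))x_K = 82.5 − 0.5·(179/3), so (5/6)x_K = 158/3 and x_K = 63.2.
Then x_O = 179/3 − (1/3)·63.2 = 38.6.

63.2, 38.6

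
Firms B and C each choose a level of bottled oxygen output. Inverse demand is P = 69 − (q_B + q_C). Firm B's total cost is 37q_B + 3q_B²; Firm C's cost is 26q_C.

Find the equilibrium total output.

Firm B's profit: π = q_B(69 − (q_B + q_C)) − 37q_B − 3q_B².
∂π/∂q_B = 32 − 8q_B − q_C = 0, so q_B = 4 − 0.125q_C.
For C: ∂π/∂q_C = 43 − 2q_C − q_B = 0 ⇒ q_C = 21.5 − 0.5q_B.
Plugging q_C into B's best response: q_B = 4 − 0.125(21.5 − 0.5q_B) ⇒ 0.9375q_B = 1.3125, so q_B = 1.4.
Then q_C = 21.5 − 0.5·1.4 = 20.8.
Total output: 1.4 + 20.8 = 22.2.

22.2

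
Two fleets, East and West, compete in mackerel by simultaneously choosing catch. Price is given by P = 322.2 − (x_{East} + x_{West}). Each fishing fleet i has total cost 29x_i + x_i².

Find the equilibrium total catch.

Fishing fleet East's profit: π = x_{East}(322.2 − (x_{East} + x_{West})) − 29x_{East} − x_{East}².
∂π/∂x_{East} = 293.2 − 4x_{East} − x_{West} = 0, so x_{East} = 73.3 − 0.25x_{West}.
By symmetry x_{West} = x_{East}; substituting into the reaction function, 1.25x_{East} = 73.3 and x_{East} = 58.64.
Total catch: 58.64 + 58.64 = 117.28.

117.28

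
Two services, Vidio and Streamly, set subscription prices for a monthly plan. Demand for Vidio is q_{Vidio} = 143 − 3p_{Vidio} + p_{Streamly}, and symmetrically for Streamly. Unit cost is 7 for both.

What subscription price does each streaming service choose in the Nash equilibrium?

Vidio's profit: π = (p_{Vidio} − 7)(143 − 3p_{Vidio} + p_{Streamly}).
∂π/∂p_{Vidio} = 164 − 6p_{Vidio} + p_{Streamly} = 0 ⇒ p_{Vidio} = 82/3 + (1/6)p_{Streamly}.
The game is symmetric, so in equilibrium p_{Streamly} = p_{Vidio}: the reaction function gives (5/6)p_{Vidio} = 82/3, hence p_{Vidio} = 32.8.

32.8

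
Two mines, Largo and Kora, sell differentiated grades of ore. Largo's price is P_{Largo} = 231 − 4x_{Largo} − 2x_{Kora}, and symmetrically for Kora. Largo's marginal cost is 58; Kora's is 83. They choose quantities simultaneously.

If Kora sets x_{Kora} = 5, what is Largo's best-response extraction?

Mine Largo's profit: π = x_{Largo}(231 − 4x_{Largo} − 2x_{Kora}) − 58x_{Largo}.
∂π/∂x_{Largo} = 173 − 8x_{Largo} − 2x_{Kora} = 0 ⇒ x_{Largo} = 21.625 − 0.25x_{Kora}.
At x_{Kora} = 5: x_{Largo} = 21.625 − 0.25·5 = 20.375.

20.375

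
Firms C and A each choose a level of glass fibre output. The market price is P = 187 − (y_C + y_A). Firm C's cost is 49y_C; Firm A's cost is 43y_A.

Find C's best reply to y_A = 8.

65

Firm C's profit: π = y_C(187 − (y_C + y_A)) − 49y_C.
∂π/∂y_C = 138 − 2y_C − y_A = 0, so y_C = 69 − 0.5y_A.
At y_A = 8: y_C = 69 − 0.5·8 = 65.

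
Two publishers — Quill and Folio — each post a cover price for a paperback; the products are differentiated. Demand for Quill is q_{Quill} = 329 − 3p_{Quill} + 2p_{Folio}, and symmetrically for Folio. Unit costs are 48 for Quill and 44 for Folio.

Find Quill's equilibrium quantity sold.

Quill's profit: π = (p_{Quill} − 48)(329 − 3p_{Quill} + 2p_{Folio}).
∂π/∂p_{Quill} = 473 − 6p_{Quill} + 2p_{Folio} = 0 ⇒ p_{Quill} = 473/6 + (1/3)p_{Folio}.
Similarly p_{Folio} = 461/6 + (1/3)p_{Quill}.
Solving the two reaction functions simultaneously: (1 − (1/3)(1/3))p_{Quill} = 473/6 + (1/3)·(461/6), so (8/9)p_{Quill} = 940/9 and p_{Quill} = 117.5.
Then p_{Folio} = 461/6 + (1/3)·117.5 = 116.
q_{Quill} = 329 − 3·117.5 + 2·116 = 208.5.

208.5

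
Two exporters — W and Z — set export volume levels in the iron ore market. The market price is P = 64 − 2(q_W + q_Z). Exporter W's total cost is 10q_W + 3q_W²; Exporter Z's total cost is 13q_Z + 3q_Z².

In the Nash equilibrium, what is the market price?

Exporter W's profit: π = q_W(64 − 2(q_W + q_Z)) − 10q_W − 3q_W².
∂π/∂q_W = 54 − 10q_W − 2q_Z = 0, so q_W = 5.4 − 0.2q_Z.
By the same steps for Z: q_Z = 5.1 − 0.2q_W.
Solving the two reaction functions simultaneously: (1 − (−0.2)(−0.2))q_W = 5.4 − 0.2·5.1, so 0.96q_W = 4.38 and q_W = 4.5625.
Then q_Z = 5.1 − 0.2·4.5625 = 4.1875.
Equilibrium price: P = 64 − 2·8.75 = 46.5.

46.5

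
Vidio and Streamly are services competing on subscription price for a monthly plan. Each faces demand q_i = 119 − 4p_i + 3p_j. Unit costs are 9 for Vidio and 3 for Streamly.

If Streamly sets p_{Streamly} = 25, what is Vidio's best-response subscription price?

28.75

Vidio's profit: π = (p_{Vidio} − 9)(119 − 4p_{Vidio} + 3p_{Streamly}).
∂π/∂p_{Vidio} = 155 − 8p_{Vidio} + 3p_{Streamly} = 0 ⇒ p_{Vidio} = 19.375 + 0.375p_{Streamly}.
At p_{Streamly} = 25: p_{Vidio} = 19.375 + 0.375·25 = 28.75.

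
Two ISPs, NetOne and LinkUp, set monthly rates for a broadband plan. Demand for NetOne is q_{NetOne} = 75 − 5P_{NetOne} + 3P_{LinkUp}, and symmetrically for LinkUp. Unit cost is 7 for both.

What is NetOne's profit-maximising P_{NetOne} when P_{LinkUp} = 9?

13.7

NetOne's profit: π = (P_{NetOne} − 7)(75 − 5P_{NetOne} + 3P_{LinkUp}).
∂π/∂P_{NetOne} = 110 − 10P_{NetOne} + 3P_{LinkUp} = 0 ⇒ P_{NetOne} = 11 + 0.3P_{LinkUp}.
At P_{LinkUp} = 9: P_{NetOne} = 11 + 0.3·9 = 13.7.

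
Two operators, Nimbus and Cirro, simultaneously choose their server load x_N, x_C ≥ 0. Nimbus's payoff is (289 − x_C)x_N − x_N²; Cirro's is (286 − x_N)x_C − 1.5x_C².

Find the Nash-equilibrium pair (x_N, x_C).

Expanding Nimbus's payoff: 289x_N − x_Cx_N − x_N².
∂π/∂x_N = 289 − x_C − 2x_N = 0, so x_N = 144.5 − 0.5x_C.
Likewise for Cirro: x_C = 286/3 − (1/3)x_N.
Substituting the second reaction function into the first: x_N = 144.5 − 0.5(286/3 − (1/3)x_N), which gives (5/6)x_N = 581/6 ⇒ x_N = 116.2.
Then x_C = 286/3 − (1/3)·116.2 = 56.6.

116.2, 56.6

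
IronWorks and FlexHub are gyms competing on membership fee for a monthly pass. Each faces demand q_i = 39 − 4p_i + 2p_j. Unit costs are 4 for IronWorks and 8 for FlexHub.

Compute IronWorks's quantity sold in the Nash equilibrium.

22.8

IronWorks's profit: π = (p_{IronWorks} − 4)(39 − 4p_{IronWorks} + 2p_{FlexHub}).
∂π/∂p_{IronWorks} = 55 − 8p_{IronWorks} + 2p_{FlexHub} = 0 ⇒ p_{IronWorks} = 6.875 + 0.25p_{FlexHub}.
Similarly p_{FlexHub} = 8.875 + 0.25p_{IronWorks}.
Substituting the second reaction function into the first: p_{IronWorks} = 6.875 + 0.25(8.875 + 0.25p_{IronWorks}), which gives 0.9375p_{IronWorks} = 291/32 ⇒ p_{IronWorks} = 9.7.
Then p_{FlexHub} = 8.875 + 0.25·9.7 = 11.3.
q_{IronWorks} = 39 − 4·9.7 + 2·11.3 = 22.8.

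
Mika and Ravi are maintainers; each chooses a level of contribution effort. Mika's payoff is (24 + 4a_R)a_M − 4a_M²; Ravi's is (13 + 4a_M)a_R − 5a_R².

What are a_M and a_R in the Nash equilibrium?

4.5625, 3.125

Expanding Mika's payoff: 24a_M + 4a_Ra_M − 4a_M².
∂π/∂a_M = 24 + 4a_R − 8a_M = 0, so a_M = 3 + 0.5a_R.
Likewise for Ravi: a_R = 1.3 + 0.4a_M.
Solving the two reaction functions simultaneously: (1 − (0.5)(0.4))a_M = 3 + 0.5·1.3, so 0.8a_M = 3.65 and a_M = 4.5625.
Then a_R = 1.3 + 0.4·4.5625 = 3.125.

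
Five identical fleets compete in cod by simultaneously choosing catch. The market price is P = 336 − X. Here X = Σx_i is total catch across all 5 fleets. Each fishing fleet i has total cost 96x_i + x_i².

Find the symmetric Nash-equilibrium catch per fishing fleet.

30

A representative fishing fleet's profit is π_i = x_i(336 − X) − 96x_i − x_i², with X = x_i + Σ_{j≠i} x_j.
First-order condition: 240 − 4x_i − Σ_{j≠i} x_j = 0.
Imposing symmetry (x_j = x for all j) turns Σ_{j≠i} x_j into 4x, so 240 = 8x and x = 30.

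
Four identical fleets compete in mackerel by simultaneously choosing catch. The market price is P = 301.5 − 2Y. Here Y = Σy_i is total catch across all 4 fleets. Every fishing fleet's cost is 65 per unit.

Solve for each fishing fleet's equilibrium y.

23.65

A representative fishing fleet's profit is π_i = y_i(301.5 − 2Y) − 65y_i, with Y = y_i + Σ_{j≠i} y_j.
First-order condition: 236.5 − 4y_i − 2Σ_{j≠i} y_j = 0.
Imposing symmetry (y_j = y for all j) turns Σ_{j≠i} y_j into 3y, so 236.5 = 10y and y = 23.65.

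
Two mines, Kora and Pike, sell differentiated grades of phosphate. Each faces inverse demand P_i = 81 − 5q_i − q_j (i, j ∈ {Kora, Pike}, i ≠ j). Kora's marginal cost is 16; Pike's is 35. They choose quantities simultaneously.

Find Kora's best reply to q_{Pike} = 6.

5.9

Mine Kora's profit: π = q_{Kora}(81 − 5q_{Kora} − q_{Pike}) − 16q_{Kora}.
∂π/∂q_{Kora} = 65 − 10q_{Kora} − q_{Pike} = 0 ⇒ q_{Kora} = 6.5 − 0.1q_{Pike}.
At q_{Pike} = 6: q_{Kora} = 6.5 − 0.1·6 = 5.9.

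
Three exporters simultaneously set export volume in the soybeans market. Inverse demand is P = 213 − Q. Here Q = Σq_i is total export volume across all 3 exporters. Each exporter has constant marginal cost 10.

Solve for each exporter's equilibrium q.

A representative exporter's profit is π_i = q_i(213 − Q) − 10q_i, with Q = q_i + Σ_{j≠i} q_j.
First-order condition: 203 − 2q_i − Σ_{j≠i} q_j = 0.
In a symmetric equilibrium every exporter chooses the same q, so Σ_{j≠i} q_j = 2q. The condition becomes 203 − 4q = 0, giving q = 203/4 = 50.75.

50.75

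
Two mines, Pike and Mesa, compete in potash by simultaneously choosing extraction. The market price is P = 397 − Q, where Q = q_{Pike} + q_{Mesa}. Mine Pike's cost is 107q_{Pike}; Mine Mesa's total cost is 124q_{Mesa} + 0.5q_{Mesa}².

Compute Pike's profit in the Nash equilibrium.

Mine Pike's profit: π = q_{Pike}(397 − (q_{Pike} + q_{Mesa})) − 107q_{Pike}.
∂π/∂q_{Pike} = 290 − 2q_{Pike} − q_{Mesa} = 0, so q_{Pike} = 145 − 0.5q_{Mesa}.
For Mesa: ∂π/∂q_{Mesa} = 273 − 3q_{Mesa} − q_{Pike} = 0 ⇒ q_{Mesa} = 91 − (1/3)q_{Pike}.
Plugging q_{Mesa} into Pike's best response: q_{Pike} = 145 − 0.5(91 − (1/3)q_{Pike}) ⇒ (5/6)q_{Pike} = 99.5, so q_{Pike} = 119.4.
Then q_{Mesa} = 91 − (1/3)·119.4 = 51.2.
Price P = 397 − 170.6 = 226.4.
Pike's profit: (226.4 − 107)·119.4 = 14256.36.

14256.36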